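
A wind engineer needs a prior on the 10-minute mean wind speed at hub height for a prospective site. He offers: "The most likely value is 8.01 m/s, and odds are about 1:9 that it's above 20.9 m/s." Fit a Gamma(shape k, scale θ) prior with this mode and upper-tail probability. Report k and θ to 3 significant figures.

k ≈ 3.08, θ ≈ 3.84

Gamma(k,θ) with k>1 has mode (k−1)θ, so θ = 8.01/(k−1).
Need P(X < 20.9) = 0.9 with θ tied to k this way. Start at k = 2, θ = 8.01: P(X<20.9) ≈ 0.734.
Too low — raise k to concentrate. Iterating converges to k ≈ 3.08.
Then θ = 8.01/(3.08−1) ≈ 3.84.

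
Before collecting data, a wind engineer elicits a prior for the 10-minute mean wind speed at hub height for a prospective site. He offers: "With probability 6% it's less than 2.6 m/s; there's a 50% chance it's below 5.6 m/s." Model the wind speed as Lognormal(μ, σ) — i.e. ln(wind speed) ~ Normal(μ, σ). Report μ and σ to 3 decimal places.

μ ≈ 1.723, σ ≈ 0.493

If T ~ Lognormal(μ,σ) then ln T ~ Normal(μ,σ), so the p-quantile of ln T is μ + z_p·σ.
ln(2.6) = 0.9555 and ln(5.6) = 1.723; z_{0.06} = -1.555, z_{0.5} = 0.
σ = (1.723 − 0.9555)/(0 − (-1.555)) = 0.493.
μ = 0.9555 − (-1.555)·0.493 = 1.723.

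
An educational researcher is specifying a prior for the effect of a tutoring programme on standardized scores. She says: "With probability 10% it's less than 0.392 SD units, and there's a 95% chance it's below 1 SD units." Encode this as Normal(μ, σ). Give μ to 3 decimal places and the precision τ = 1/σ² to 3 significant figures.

For Normal(μ,σ), the p-quantile is μ + z_p·σ. Here z_{0.1} = -1.282, z_{0.95} = 1.645.
So 0.392 = μ − 1.282σ and 1 = μ + 1.645σ.
Subtracting: σ = (1 − 0.392)/(1.645 − (-1.282)) = 0.208.
Then μ = 0.392 − (-1.282)·0.208 = 0.658.
Precision τ = 1/σ² = 1/0.2078² = 23.2.

μ = 0.658, τ = 23.2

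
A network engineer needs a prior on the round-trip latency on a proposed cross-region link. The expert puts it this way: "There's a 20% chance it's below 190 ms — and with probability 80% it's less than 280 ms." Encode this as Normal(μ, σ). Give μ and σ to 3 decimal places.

μ = 235.000, σ = 53.468

For Normal(μ,σ), the p-quantile is μ + z_p·σ. Here z_{0.2} = -0.8416, z_{0.8} = 0.8416.
So 190 = μ − 0.8416σ and 280 = μ + 0.8416σ.
Subtracting: σ = (280 − 190)/(0.8416 − (-0.8416)) = 53.468.
Then μ = 190 − (-0.8416)·53.468 = 235.000.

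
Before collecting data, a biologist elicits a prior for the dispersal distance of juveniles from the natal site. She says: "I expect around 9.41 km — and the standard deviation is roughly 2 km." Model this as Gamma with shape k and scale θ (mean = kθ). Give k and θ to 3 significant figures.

For Gamma(k, scale θ): mean = kθ, variance = kθ², so CV = 1/√k.
CV = SD/mean = 2/9.41 = 0.2125, hence k = 1/CV² = 22.1.
Then θ = mean/k = 9.41/22.1 = 0.425.

k ≈ 22.1, θ ≈ 0.425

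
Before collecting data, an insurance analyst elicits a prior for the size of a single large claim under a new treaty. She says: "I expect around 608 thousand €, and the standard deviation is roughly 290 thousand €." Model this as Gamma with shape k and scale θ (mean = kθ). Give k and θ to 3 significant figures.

k ≈ 4.4, θ ≈ 138

For Gamma(k, scale θ): mean = kθ, variance = kθ², so CV = 1/√k.
CV = SD/mean = 290/608 = 0.477, hence k = 1/CV² = 4.4.
Then θ = mean/k = 608/4.4 = 138.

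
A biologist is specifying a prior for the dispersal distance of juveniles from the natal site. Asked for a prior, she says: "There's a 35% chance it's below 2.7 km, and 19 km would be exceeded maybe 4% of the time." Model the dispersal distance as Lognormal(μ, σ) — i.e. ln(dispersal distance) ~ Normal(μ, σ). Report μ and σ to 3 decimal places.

If T ~ Lognormal(μ,σ) then ln T ~ Normal(μ,σ), so the p-quantile of ln T is μ + z_p·σ.
ln(2.7) = 0.9933 and ln(19) = 2.944; z_{0.35} = -0.3853, z_{0.96} = 1.751.
σ = (2.944 − 0.9933)/(1.751 − (-0.3853)) = 0.913.
μ = 0.9933 − (-0.3853)·0.913 = 1.345.

μ ≈ 1.345, σ ≈ 0.913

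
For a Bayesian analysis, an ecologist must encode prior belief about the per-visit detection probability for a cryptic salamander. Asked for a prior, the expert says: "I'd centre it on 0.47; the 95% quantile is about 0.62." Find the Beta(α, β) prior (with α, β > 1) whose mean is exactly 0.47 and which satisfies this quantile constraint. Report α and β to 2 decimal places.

α ≈ 13.89, β ≈ 15.66

With mean 0.47 fixed, write α = 0.47s, β = 0.53s where s = α+β.
Need P(θ < 0.62) = 0.95 under Beta(0.47s, 0.53s). Normal approximation: (q−m)/√(m(1−m)/s) ≈ z_{0.95} = 1.64, so s ≈ 0.47·0.53·(1.64)²/(0.62−0.47)² = 30.0.
At s = 30.0: P(θ<0.62) ≈ 0.951. Adjusting to match 0.95 gives s ≈ 29.54.
So α = 0.47·29.54 ≈ 13.89, β = 0.53·29.54 ≈ 15.66.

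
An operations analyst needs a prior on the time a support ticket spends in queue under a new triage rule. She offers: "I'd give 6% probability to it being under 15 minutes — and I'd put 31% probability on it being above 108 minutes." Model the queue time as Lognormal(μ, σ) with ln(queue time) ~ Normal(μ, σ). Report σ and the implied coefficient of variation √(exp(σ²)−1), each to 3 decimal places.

σ ≈ 0.963, CV ≈ 1.235

If T ~ Lognormal(μ,σ) then ln T ~ Normal(μ,σ), so the p-quantile of ln T is μ + z_p·σ.
ln(15) = 2.708 and ln(108) = 4.682; z_{0.06} = -1.555, z_{0.69} = 0.4959.
σ = (4.682 − 2.708)/(0.4959 − (-1.555)) = 0.963.
μ = 2.708 − (-1.555)·0.963 = 4.205.
CV = √(exp(σ²)−1) = √(exp(0.9267)−1) = 1.235.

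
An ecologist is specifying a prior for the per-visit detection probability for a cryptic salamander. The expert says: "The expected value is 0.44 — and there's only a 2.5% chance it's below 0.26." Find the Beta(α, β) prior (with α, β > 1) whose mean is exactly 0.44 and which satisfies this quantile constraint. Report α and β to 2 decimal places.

With mean 0.44 fixed, write α = 0.44s, β = 0.56s where s = α+β.
Need P(θ < 0.26) = 0.025 under Beta(0.44s, 0.56s). Normal approximation: (q−m)/√(m(1−m)/s) ≈ z_{0.025} = -1.96, so s ≈ 0.44·0.56·(-1.96)²/(0.26−0.44)² = 29.2.
At s = 29.2: P(θ<0.26) ≈ 0.019. Adjusting to match 0.025 gives s ≈ 26.37.
So α = 0.44·26.37 ≈ 11.60, β = 0.56·26.37 ≈ 14.77.

α ≈ 11.60, β ≈ 14.77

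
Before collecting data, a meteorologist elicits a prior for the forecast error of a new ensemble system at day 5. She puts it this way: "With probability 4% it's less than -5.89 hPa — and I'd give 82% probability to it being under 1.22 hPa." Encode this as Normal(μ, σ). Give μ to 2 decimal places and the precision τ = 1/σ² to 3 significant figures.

μ = -1.22, τ = 0.141

For Normal(μ,σ), the p-quantile is μ + z_p·σ. Here z_{0.04} = -1.751, z_{0.82} = 0.9154.
So -5.89 = μ − 1.751σ and 1.22 = μ + 0.9154σ.
Subtracting: σ = (1.22 − -5.89)/(0.9154 − (-1.751)) = 2.67.
Then μ = -5.89 − (-1.751)·2.67 = -1.22.
Precision τ = 1/σ² = 1/2.667² = 0.141.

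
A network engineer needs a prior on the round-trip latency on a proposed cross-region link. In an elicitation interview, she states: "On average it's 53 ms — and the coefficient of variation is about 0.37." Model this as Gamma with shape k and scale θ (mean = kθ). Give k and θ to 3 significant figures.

k ≈ 7.3, θ ≈ 7.26

For Gamma(k, scale θ): mean = kθ, variance = kθ², so CV = 1/√k.
CV = 0.37, hence k = 1/CV² = 7.3.
Then θ = mean/k = 53/7.3 = 7.26.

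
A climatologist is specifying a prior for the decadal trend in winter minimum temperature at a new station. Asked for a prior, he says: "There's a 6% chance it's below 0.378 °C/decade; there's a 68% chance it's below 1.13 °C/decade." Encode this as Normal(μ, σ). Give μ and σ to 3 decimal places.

For Normal(μ,σ), the p-quantile is μ + z_p·σ. Here z_{0.06} = -1.555, z_{0.68} = 0.4677.
So 0.378 = μ − 1.555σ and 1.13 = μ + 0.4677σ.
Subtracting: σ = (1.13 − 0.378)/(0.4677 − (-1.555)) = 0.372.
Then μ = 0.378 − (-1.555)·0.372 = 0.956.

μ = 0.956, σ = 0.372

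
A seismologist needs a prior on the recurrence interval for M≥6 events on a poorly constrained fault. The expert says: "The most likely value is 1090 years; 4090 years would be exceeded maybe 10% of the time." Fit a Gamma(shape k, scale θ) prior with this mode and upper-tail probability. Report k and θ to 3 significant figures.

Gamma(k,θ) with k>1 has mode (k−1)θ, so θ = 1090/(k−1).
Need P(X < 4090) = 0.9 with θ tied to k this way. Start at k = 2, θ = 1090: P(X<4090) ≈ 0.888.
Too low — raise k to concentrate. Iterating converges to k ≈ 2.06.
Then θ = 1090/(2.06−1) ≈ 1030.

k ≈ 2.06, θ ≈ 1030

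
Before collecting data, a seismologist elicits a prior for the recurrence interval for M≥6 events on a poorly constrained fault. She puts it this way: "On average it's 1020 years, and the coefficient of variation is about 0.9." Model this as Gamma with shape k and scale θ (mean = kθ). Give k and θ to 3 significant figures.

k ≈ 1.23, θ ≈ 826

For Gamma(k, scale θ): mean = kθ, variance = kθ², so CV = 1/√k.
CV = 0.9, hence k = 1/CV² = 1.23.
Then θ = mean/k = 1020/1.23 = 826.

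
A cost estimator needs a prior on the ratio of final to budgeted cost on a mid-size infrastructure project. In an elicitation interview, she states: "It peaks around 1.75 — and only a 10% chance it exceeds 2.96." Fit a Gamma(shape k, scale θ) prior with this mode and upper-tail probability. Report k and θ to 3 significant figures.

k ≈ 7.85, θ ≈ 0.255

Gamma(k,θ) with k>1 has mode (k−1)θ, so θ = 1.75/(k−1).
Need P(X < 2.96) = 0.9 with θ tied to k this way. Start at k = 2, θ = 1.75: P(X<2.96) ≈ 0.504.
Too low — raise k to concentrate. Iterating converges to k ≈ 7.85.
Then θ = 1.75/(7.85−1) ≈ 0.255.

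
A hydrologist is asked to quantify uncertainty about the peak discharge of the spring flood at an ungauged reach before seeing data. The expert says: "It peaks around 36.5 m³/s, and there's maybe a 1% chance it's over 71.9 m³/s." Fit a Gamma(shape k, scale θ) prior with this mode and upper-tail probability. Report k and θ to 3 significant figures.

Gamma(k,θ) with k>1 has mode (k−1)θ, so θ = 36.5/(k−1).
Need P(X < 71.9) = 0.99 with θ tied to k this way. Start at k = 2, θ = 36.5: P(X<71.9) ≈ 0.586.
Too low — raise k to concentrate. Iterating converges to k ≈ 11.7.
Then θ = 36.5/(11.7−1) ≈ 3.41.

k ≈ 11.7, θ ≈ 3.41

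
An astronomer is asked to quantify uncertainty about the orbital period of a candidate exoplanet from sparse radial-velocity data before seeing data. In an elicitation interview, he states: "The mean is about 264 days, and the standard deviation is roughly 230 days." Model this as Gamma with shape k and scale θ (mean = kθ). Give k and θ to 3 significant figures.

k ≈ 1.32, θ ≈ 200

For Gamma(k, scale θ): mean = kθ, variance = kθ², so CV = 1/√k.
CV = SD/mean = 230/264 = 0.8712, hence k = 1/CV² = 1.32.
Then θ = mean/k = 264/1.32 = 200.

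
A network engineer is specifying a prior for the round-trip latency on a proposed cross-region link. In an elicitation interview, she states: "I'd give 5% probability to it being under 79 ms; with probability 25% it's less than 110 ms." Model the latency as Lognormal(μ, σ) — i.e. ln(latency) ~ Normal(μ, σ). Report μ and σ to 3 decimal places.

If T ~ Lognormal(μ,σ) then ln T ~ Normal(μ,σ), so the p-quantile of ln T is μ + z_p·σ.
ln(79) = 4.369 and ln(110) = 4.7; z_{0.05} = -1.645, z_{0.25} = -0.6745.
σ = (4.7 − 4.369)/(-0.6745 − (-1.645)) = 0.341.
μ = 4.369 − (-1.645)·0.341 = 4.931.

μ ≈ 4.931, σ ≈ 0.341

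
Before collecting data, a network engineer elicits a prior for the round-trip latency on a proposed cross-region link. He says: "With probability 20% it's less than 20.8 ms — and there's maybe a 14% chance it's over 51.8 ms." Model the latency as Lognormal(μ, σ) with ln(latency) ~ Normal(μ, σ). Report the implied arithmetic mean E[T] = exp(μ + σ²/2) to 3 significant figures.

If T ~ Lognormal(μ,σ) then ln T ~ Normal(μ,σ), so the p-quantile of ln T is μ + z_p·σ.
ln(20.8) = 3.035 and ln(51.8) = 3.947; z_{0.2} = -0.8416, z_{0.86} = 1.08.
σ = (3.947 − 3.035)/(1.08 − (-0.8416)) = 0.475.
μ = 3.035 − (-0.8416)·0.475 = 3.435.
E[T] = exp(μ + σ²/2) = exp(3.435 + 0.1127) = 34.7 ms.

E[T] ≈ 34.7 ms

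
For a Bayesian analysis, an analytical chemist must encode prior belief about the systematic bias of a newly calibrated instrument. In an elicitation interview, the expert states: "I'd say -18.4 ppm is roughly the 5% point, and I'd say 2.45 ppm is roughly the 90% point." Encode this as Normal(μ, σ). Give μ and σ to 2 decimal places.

The p-quantile of Normal(μ,σ) is μ + z_p·σ, with z_{0.05} = -1.645 and z_{0.9} = 1.282.
Eliminate σ: μ = (z₂·x₁ − z₁·x₂)/(z₂ − z₁) = (1.282·-18.4 − (-1.645)·2.45)/2.926 = -6.68.
Then σ = (x₂ − x₁)/(z₂ − z₁) = (2.45 − -18.4)/2.926 = 7.12.

μ = -6.68, σ = 7.12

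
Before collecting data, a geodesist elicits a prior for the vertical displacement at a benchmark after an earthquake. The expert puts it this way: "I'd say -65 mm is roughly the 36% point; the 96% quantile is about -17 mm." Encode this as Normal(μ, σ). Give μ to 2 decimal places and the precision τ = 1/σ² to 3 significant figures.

μ = -56.84, τ = 0.00193

For Normal(μ,σ), the p-quantile is μ + z_p·σ. Here z_{0.36} = -0.3585, z_{0.96} = 1.751.
So -65 = μ − 0.3585σ and -17 = μ + 1.751σ.
Subtracting: σ = (-17 − -65)/(1.751 − (-0.3585)) = 22.76.
Then μ = -65 − (-0.3585)·22.76 = -56.84.
Precision τ = 1/σ² = 1/22.76² = 0.00193.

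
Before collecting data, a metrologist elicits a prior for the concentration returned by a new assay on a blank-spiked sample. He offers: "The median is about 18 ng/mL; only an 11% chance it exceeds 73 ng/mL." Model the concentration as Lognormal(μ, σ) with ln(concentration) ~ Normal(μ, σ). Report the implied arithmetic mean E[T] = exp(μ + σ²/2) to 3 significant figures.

E[T] ≈ 34.5 ng/mL

If T ~ Lognormal(μ,σ) then ln T ~ Normal(μ,σ), so the p-quantile of ln T is μ + z_p·σ.
ln(18) = 2.89 and ln(73) = 4.29; z_{0.5} = 0, z_{0.89} = 1.227.
σ = (4.29 − 2.89)/(1.227 − (0)) = 1.142.
μ = 2.89 − (0)·1.142 = 2.890.
E[T] = exp(μ + σ²/2) = exp(2.890 + 0.6515) = 34.5 ng/mL.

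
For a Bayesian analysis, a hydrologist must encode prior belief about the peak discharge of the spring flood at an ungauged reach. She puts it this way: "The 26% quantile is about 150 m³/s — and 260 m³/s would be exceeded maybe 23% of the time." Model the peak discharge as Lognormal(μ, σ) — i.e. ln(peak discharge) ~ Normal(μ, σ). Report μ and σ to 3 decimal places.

If T ~ Lognormal(μ,σ) then ln T ~ Normal(μ,σ), so the p-quantile of ln T is μ + z_p·σ.
ln(150) = 5.011 and ln(260) = 5.561; z_{0.26} = -0.6433, z_{0.77} = 0.7388.
σ = (5.561 − 5.011)/(0.7388 − (-0.6433)) = 0.398.
μ = 5.011 − (-0.6433)·0.398 = 5.267.

μ ≈ 5.267, σ ≈ 0.398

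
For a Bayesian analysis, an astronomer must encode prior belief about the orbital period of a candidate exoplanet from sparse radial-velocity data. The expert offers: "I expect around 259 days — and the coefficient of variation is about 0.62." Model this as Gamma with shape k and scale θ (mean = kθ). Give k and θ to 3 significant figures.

For Gamma(k, scale θ): mean = kθ, variance = kθ², so CV = 1/√k.
CV = 0.62, hence k = 1/CV² = 2.6.
Then θ = mean/k = 259/2.6 = 99.6.

k ≈ 2.6, θ ≈ 99.6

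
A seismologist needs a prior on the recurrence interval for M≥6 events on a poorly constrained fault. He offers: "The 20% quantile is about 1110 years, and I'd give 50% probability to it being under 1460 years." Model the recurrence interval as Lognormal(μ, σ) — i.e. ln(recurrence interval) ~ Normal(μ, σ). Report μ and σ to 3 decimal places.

μ ≈ 7.286, σ ≈ 0.326

If T ~ Lognormal(μ,σ) then ln T ~ Normal(μ,σ), so the p-quantile of ln T is μ + z_p·σ.
ln(1110) = 7.012 and ln(1460) = 7.286; z_{0.2} = -0.8416, z_{0.5} = 0.
σ = (7.286 − 7.012)/(0 − (-0.8416)) = 0.326.
μ = 7.012 − (-0.8416)·0.326 = 7.286.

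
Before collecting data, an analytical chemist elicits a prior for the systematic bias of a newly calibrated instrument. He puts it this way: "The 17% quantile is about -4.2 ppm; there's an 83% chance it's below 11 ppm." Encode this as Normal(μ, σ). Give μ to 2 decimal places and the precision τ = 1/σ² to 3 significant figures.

μ = 3.40, τ = 0.0158

The p-quantile of Normal(μ,σ) is μ + z_p·σ, with z_{0.17} = -0.9542 and z_{0.83} = 0.9542.
Eliminate σ: μ = (z₂·x₁ − z₁·x₂)/(z₂ − z₁) = (0.9542·-4.2 − (-0.9542)·11)/1.908 = 3.40.
Then σ = (x₂ − x₁)/(z₂ − z₁) = (11 − -4.2)/1.908 = 7.97.
Precision τ = 1/σ² = 1/7.965² = 0.0158.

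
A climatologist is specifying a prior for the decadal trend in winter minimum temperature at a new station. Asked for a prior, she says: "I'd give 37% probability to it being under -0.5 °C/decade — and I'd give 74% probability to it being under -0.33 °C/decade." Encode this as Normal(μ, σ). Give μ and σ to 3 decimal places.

μ = -0.442, σ = 0.174

For Normal(μ,σ), the p-quantile is μ + z_p·σ. Here z_{0.37} = -0.3319, z_{0.74} = 0.6433.
So -0.5 = μ − 0.3319σ and -0.33 = μ + 0.6433σ.
Subtracting: σ = (-0.33 − -0.5)/(0.6433 − (-0.3319)) = 0.174.
Then μ = -0.5 − (-0.3319)·0.174 = -0.442.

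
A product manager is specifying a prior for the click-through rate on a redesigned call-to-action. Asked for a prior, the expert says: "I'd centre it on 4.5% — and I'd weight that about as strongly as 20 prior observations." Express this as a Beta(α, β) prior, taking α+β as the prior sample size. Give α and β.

α = 0.9, β = 19.1

Under the effective-sample-size interpretation, Beta(α, β) has prior mean α/(α+β) and prior sample size α+β.
So α+β = 20 and α/(α+β) = 0.045, giving α = 0.045·20 = 0.9 and β = 20 − 0.9 = 19.1.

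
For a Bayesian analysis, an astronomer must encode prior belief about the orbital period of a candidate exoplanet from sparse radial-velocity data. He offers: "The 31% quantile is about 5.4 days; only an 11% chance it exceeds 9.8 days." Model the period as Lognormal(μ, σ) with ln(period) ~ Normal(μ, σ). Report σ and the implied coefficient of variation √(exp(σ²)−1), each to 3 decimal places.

If T ~ Lognormal(μ,σ) then ln T ~ Normal(μ,σ), so the p-quantile of ln T is μ + z_p·σ.
ln(5.4) = 1.686 and ln(9.8) = 2.282; z_{0.31} = -0.4959, z_{0.89} = 1.227.
σ = (2.282 − 1.686)/(1.227 − (-0.4959)) = 0.346.
μ = 1.686 − (-0.4959)·0.346 = 1.858.
CV = √(exp(σ²)−1) = √(exp(0.1197)−1) = 0.357.

σ ≈ 0.346, CV ≈ 0.357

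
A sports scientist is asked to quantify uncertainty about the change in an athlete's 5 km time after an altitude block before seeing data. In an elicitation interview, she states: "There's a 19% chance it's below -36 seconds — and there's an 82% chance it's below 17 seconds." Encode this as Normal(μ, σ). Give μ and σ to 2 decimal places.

The p-quantile of Normal(μ,σ) is μ + z_p·σ, with z_{0.19} = -0.8779 and z_{0.82} = 0.9154.
Eliminate σ: μ = (z₂·x₁ − z₁·x₂)/(z₂ − z₁) = (0.9154·-36 − (-0.8779)·17)/1.793 = -10.05.
Then σ = (x₂ − x₁)/(z₂ − z₁) = (17 − -36)/1.793 = 29.56.

μ = -10.05, σ = 29.56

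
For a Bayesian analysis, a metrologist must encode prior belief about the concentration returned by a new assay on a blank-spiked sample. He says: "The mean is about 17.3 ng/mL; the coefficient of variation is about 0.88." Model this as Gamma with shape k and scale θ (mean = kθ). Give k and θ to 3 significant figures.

k ≈ 1.29, θ ≈ 13.4

For Gamma(k, scale θ): mean = kθ, variance = kθ², so CV = 1/√k.
CV = 0.88, hence k = 1/CV² = 1.29.
Then θ = mean/k = 17.3/1.29 = 13.4.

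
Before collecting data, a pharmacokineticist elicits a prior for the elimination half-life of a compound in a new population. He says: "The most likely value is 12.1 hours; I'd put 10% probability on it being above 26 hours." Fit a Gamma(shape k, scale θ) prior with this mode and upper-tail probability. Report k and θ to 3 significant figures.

k ≈ 4.29, θ ≈ 3.68

Gamma(k,θ) with k>1 has mode (k−1)θ, so θ = 12.1/(k−1).
Need P(X < 26) = 0.9 with θ tied to k this way. Start at k = 2, θ = 12.1: P(X<26) ≈ 0.633.
Too low — raise k to concentrate. Iterating converges to k ≈ 4.29.
Then θ = 12.1/(4.29−1) ≈ 3.68.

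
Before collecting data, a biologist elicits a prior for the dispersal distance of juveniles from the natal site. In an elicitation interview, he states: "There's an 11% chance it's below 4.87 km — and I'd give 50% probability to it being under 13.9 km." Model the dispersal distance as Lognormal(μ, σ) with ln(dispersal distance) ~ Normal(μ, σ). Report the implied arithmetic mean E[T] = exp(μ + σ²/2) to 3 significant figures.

E[T] ≈ 20 km

If T ~ Lognormal(μ,σ) then ln T ~ Normal(μ,σ), so the p-quantile of ln T is μ + z_p·σ.
ln(4.87) = 1.583 and ln(13.9) = 2.632; z_{0.11} = -1.227, z_{0.5} = 0.
σ = (2.632 − 1.583)/(0 − (-1.227)) = 0.855.
μ = 1.583 − (-1.227)·0.855 = 2.632.
E[T] = exp(μ + σ²/2) = exp(2.632 + 0.3656) = 20 km.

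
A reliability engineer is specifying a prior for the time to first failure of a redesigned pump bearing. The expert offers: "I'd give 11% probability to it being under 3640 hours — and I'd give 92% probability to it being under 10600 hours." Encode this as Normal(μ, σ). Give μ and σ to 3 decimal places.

For Normal(μ,σ), the p-quantile is μ + z_p·σ. Here z_{0.11} = -1.227, z_{0.92} = 1.405.
So 3640 = μ − 1.227σ and 10600 = μ + 1.405σ.
Subtracting: σ = (10600 − 3640)/(1.405 − (-1.227)) = 2644.779.
Then μ = 3640 − (-1.227)·2644.779 = 6883.896.

μ = 6883.896, σ = 2644.779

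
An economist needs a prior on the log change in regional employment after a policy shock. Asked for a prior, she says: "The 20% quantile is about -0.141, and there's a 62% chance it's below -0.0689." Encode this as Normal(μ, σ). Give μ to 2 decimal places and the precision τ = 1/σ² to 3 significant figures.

μ = -0.09, τ = 253

For Normal(μ,σ), the p-quantile is μ + z_p·σ. Here z_{0.2} = -0.8416, z_{0.62} = 0.3055.
So -0.141 = μ − 0.8416σ and -0.0689 = μ + 0.3055σ.
Subtracting: σ = (-0.0689 − -0.141)/(0.3055 − (-0.8416)) = 0.06.
Then μ = -0.141 − (-0.8416)·0.06 = -0.09.
Precision τ = 1/σ² = 1/0.06285² = 253.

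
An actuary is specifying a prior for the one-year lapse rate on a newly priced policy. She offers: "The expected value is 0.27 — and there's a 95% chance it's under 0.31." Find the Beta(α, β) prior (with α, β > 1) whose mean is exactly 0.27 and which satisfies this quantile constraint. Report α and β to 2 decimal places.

With mean 0.27 fixed, write α = 0.27s, β = 0.73s where s = α+β.
Need P(θ < 0.31) = 0.95 under Beta(0.27s, 0.73s). Normal approximation: (q−m)/√(m(1−m)/s) ≈ z_{0.95} = 1.64, so s ≈ 0.27·0.73·(1.64)²/(0.31−0.27)² = 333.3.
At s = 333.3: P(θ<0.31) ≈ 0.947. Adjusting to match 0.95 gives s ≈ 345.19.
So α = 0.27·345.19 ≈ 93.20, β = 0.73·345.19 ≈ 251.99.

α ≈ 93.20, β ≈ 251.99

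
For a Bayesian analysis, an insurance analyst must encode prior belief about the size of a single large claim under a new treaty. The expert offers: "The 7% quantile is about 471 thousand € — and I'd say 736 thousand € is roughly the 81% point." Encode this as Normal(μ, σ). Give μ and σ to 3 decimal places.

μ = 637.158, σ = 112.589

The p-quantile of Normal(μ,σ) is μ + z_p·σ, with z_{0.07} = -1.476 and z_{0.81} = 0.8779.
Eliminate σ: μ = (z₂·x₁ − z₁·x₂)/(z₂ − z₁) = (0.8779·471 − (-1.476)·736)/2.354 = 637.158.
Then σ = (x₂ − x₁)/(z₂ − z₁) = (736 − 471)/2.354 = 112.589.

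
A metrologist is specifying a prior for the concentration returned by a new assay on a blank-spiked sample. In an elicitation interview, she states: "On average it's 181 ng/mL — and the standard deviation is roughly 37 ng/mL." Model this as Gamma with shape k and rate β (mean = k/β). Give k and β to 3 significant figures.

k ≈ 23.9, β ≈ 0.132

For Gamma(k, rate β): mean = k/β, variance = k/β², so CV = 1/√k.
CV = SD/mean = 37/181 = 0.2044, hence k = 1/CV² = 23.9.
Then β = k/mean = 23.9/181 = 0.132.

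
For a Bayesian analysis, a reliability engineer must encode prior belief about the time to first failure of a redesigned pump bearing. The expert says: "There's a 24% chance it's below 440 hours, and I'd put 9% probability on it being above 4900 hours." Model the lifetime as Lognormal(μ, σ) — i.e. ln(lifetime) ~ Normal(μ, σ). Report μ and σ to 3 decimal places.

If T ~ Lognormal(μ,σ) then ln T ~ Normal(μ,σ), so the p-quantile of ln T is μ + z_p·σ.
ln(440) = 6.087 and ln(4900) = 8.497; z_{0.24} = -0.7063, z_{0.91} = 1.341.
σ = (8.497 − 6.087)/(1.341 − (-0.7063)) = 1.177.
μ = 6.087 − (-0.7063)·1.177 = 6.918.

μ ≈ 6.918, σ ≈ 1.177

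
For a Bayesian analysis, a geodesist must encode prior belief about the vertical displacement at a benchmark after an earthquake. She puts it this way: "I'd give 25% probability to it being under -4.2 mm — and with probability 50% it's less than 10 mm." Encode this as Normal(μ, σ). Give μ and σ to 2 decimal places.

The p-quantile of Normal(μ,σ) is μ + z_p·σ, with z_{0.25} = -0.6745 and z_{0.5} = 0.
Eliminate σ: μ = (z₂·x₁ − z₁·x₂)/(z₂ − z₁) = (0·-4.2 − (-0.6745)·10)/0.6745 = 10.00.
Then σ = (x₂ − x₁)/(z₂ − z₁) = (10 − -4.2)/0.6745 = 21.05.

μ = 10.00, σ = 21.05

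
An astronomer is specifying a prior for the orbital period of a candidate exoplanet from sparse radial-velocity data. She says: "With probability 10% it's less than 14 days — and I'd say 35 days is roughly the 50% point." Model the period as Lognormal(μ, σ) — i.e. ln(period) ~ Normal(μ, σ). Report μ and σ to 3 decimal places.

μ ≈ 3.555, σ ≈ 0.715

If T ~ Lognormal(μ,σ) then ln T ~ Normal(μ,σ), so the p-quantile of ln T is μ + z_p·σ.
ln(14) = 2.639 and ln(35) = 3.555; z_{0.1} = -1.282, z_{0.5} = 0.
σ = (3.555 − 2.639)/(0 − (-1.282)) = 0.715.
μ = 2.639 − (-1.282)·0.715 = 3.555.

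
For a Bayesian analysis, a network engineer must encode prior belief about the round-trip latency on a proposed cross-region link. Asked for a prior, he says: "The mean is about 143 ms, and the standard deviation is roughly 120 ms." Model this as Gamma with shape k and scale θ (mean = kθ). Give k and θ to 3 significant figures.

k ≈ 1.42, θ ≈ 101

For Gamma(k, scale θ): mean = kθ, variance = kθ², so CV = 1/√k.
CV = SD/mean = 120/143 = 0.8392, hence k = 1/CV² = 1.42.
Then θ = mean/k = 143/1.42 = 101.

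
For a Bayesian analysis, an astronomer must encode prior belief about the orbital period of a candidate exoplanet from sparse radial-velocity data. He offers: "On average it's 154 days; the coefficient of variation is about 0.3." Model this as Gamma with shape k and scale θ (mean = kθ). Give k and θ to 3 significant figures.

For Gamma(k, scale θ): mean = kθ, variance = kθ², so CV = 1/√k.
CV = 0.3, hence k = 1/CV² = 11.1.
Then θ = mean/k = 154/11.1 = 13.9.

k ≈ 11.1, θ ≈ 13.9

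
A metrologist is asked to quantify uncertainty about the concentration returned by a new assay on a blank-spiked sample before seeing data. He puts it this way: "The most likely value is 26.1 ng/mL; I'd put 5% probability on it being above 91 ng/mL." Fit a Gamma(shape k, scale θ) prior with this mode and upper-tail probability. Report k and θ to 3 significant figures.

k ≈ 2.66, θ ≈ 15.8

Gamma(k,θ) with k>1 has mode (k−1)θ, so θ = 26.1/(k−1).
Need P(X < 91) = 0.95 with θ tied to k this way. Start at k = 2, θ = 26.1: P(X<91) ≈ 0.863.
Too low — raise k to concentrate. Iterating converges to k ≈ 2.66.
Then θ = 26.1/(2.66−1) ≈ 15.8.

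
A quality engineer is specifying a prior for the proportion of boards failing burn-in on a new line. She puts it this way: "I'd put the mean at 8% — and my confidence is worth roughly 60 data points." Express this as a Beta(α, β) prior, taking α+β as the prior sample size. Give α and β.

α = 4.8, β = 55.2

Under the effective-sample-size interpretation, Beta(α, β) has prior mean α/(α+β) and prior sample size α+β.
So α+β = 60 and α/(α+β) = 0.08, giving α = 0.08·60 = 4.8 and β = 60 − 4.8 = 55.2.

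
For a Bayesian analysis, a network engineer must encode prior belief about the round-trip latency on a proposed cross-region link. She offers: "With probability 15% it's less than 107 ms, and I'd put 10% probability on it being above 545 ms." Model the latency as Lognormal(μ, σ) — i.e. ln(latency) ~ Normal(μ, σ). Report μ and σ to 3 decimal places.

If T ~ Lognormal(μ,σ) then ln T ~ Normal(μ,σ), so the p-quantile of ln T is μ + z_p·σ.
ln(107) = 4.673 and ln(545) = 6.301; z_{0.15} = -1.036, z_{0.9} = 1.282.
σ = (6.301 − 4.673)/(1.282 − (-1.036)) = 0.702.
μ = 4.673 − (-1.036)·0.702 = 5.401.

μ ≈ 5.401, σ ≈ 0.702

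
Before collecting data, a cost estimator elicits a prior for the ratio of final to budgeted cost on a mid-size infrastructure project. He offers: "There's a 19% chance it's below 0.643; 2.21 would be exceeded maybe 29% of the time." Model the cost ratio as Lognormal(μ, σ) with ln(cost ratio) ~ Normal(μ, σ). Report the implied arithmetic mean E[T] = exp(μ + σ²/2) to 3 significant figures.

E[T] ≈ 1.99

If T ~ Lognormal(μ,σ) then ln T ~ Normal(μ,σ), so the p-quantile of ln T is μ + z_p·σ.
ln(0.643) = -0.4416 and ln(2.21) = 0.793; z_{0.19} = -0.8779, z_{0.71} = 0.5534.
σ = (0.793 − -0.4416)/(0.5534 − (-0.8779)) = 0.863.
μ = -0.4416 − (-0.8779)·0.863 = 0.316.
E[T] = exp(μ + σ²/2) = exp(0.316 + 0.3720) = 1.99.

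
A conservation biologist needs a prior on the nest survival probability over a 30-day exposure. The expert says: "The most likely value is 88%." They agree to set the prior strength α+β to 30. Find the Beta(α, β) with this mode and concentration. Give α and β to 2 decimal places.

For α,β > 1 the Beta mode is (α−1)/(α+β−2). With α+β = 30, the mode is (α−1)/28.
Set (α−1)/28 = 0.88 → α = 1 + 0.88·28 = 25.64.
β = 30 − α = 4.36.

α = 25.64, β = 4.36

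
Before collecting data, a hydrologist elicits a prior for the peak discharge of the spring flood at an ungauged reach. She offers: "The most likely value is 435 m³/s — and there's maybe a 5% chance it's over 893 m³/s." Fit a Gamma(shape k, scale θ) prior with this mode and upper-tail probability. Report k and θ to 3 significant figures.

Gamma(k,θ) with k>1 has mode (k−1)θ, so θ = 435/(k−1).
Need P(X < 893) = 0.95 with θ tied to k this way. Start at k = 2, θ = 435: P(X<893) ≈ 0.608.
Too low — raise k to concentrate. Iterating converges to k ≈ 6.35.
Then θ = 435/(6.35−1) ≈ 81.3.

k ≈ 6.35, θ ≈ 81.3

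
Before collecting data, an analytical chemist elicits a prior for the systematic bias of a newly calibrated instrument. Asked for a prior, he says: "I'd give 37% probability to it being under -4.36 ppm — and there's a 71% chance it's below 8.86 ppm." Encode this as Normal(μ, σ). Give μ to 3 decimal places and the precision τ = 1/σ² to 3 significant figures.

μ = 0.596, τ = 0.00448

The p-quantile of Normal(μ,σ) is μ + z_p·σ, with z_{0.37} = -0.3319 and z_{0.71} = 0.5534.
Eliminate σ: μ = (z₂·x₁ − z₁·x₂)/(z₂ − z₁) = (0.5534·-4.36 − (-0.3319)·8.86)/0.8852 = 0.596.
Then σ = (x₂ − x₁)/(z₂ − z₁) = (8.86 − -4.36)/0.8852 = 14.934.
Precision τ = 1/σ² = 1/14.93² = 0.00448.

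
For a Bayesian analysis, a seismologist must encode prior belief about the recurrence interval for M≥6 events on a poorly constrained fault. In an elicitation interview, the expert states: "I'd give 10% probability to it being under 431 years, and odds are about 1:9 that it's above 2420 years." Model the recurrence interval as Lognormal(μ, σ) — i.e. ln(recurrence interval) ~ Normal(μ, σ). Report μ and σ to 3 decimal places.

If T ~ Lognormal(μ,σ) then ln T ~ Normal(μ,σ), so the p-quantile of ln T is μ + z_p·σ.
ln(431) = 6.066 and ln(2420) = 7.792; z_{0.1} = -1.282, z_{0.9} = 1.282.
σ = (7.792 − 6.066)/(1.282 − (-1.282)) = 0.673.
μ = 6.066 − (-1.282)·0.673 = 6.929.

μ ≈ 6.929, σ ≈ 0.673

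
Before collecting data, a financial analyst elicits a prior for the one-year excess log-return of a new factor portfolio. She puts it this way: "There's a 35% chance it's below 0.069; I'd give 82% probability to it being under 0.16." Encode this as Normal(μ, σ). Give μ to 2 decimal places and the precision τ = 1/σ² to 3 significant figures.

μ = 0.10, τ = 204

The p-quantile of Normal(μ,σ) is μ + z_p·σ, with z_{0.35} = -0.3853 and z_{0.82} = 0.9154.
Eliminate σ: μ = (z₂·x₁ − z₁·x₂)/(z₂ − z₁) = (0.9154·0.069 − (-0.3853)·0.16)/1.301 = 0.10.
Then σ = (x₂ − x₁)/(z₂ − z₁) = (0.16 − 0.069)/1.301 = 0.07.
Precision τ = 1/σ² = 1/0.06996² = 204.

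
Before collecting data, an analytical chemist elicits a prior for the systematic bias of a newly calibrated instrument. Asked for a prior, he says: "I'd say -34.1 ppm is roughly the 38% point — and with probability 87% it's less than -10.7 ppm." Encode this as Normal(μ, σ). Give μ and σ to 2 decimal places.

μ = -29.11, σ = 16.34

For Normal(μ,σ), the p-quantile is μ + z_p·σ. Here z_{0.38} = -0.3055, z_{0.87} = 1.126.
So -34.1 = μ − 0.3055σ and -10.7 = μ + 1.126σ.
Subtracting: σ = (-10.7 − -34.1)/(1.126 − (-0.3055)) = 16.34.
Then μ = -34.1 − (-0.3055)·16.34 = -29.11.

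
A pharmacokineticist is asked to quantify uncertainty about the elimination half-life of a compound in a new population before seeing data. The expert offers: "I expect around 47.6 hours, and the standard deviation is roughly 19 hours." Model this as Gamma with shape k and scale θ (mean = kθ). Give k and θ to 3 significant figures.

For Gamma(k, scale θ): mean = kθ, variance = kθ², so CV = 1/√k.
CV = SD/mean = 19/47.6 = 0.3992, hence k = 1/CV² = 6.28.
Then θ = mean/k = 47.6/6.28 = 7.58.

k ≈ 6.28, θ ≈ 7.58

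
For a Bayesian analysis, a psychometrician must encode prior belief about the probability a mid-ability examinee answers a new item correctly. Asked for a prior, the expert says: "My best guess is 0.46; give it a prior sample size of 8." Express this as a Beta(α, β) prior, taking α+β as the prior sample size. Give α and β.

Under the effective-sample-size interpretation, Beta(α, β) has prior mean α/(α+β) and prior sample size α+β.
So α+β = 8 and α/(α+β) = 0.46, giving α = 0.46·8 = 3.68 and β = 8 − 3.68 = 4.32.

α = 3.68, β = 4.32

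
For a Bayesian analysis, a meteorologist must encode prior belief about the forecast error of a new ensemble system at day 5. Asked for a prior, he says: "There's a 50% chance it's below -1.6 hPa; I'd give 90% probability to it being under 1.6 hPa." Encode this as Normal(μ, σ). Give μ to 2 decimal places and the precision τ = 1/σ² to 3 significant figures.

μ = -1.60, τ = 0.16

The p-quantile of Normal(μ,σ) is μ + z_p·σ, with z_{0.5} = 0 and z_{0.9} = 1.282.
Eliminate σ: μ = (z₂·x₁ − z₁·x₂)/(z₂ − z₁) = (1.282·-1.6 − (0)·1.6)/1.282 = -1.60.
Then σ = (x₂ − x₁)/(z₂ − z₁) = (1.6 − -1.6)/1.282 = 2.50.
Precision τ = 1/σ² = 1/2.497² = 0.16.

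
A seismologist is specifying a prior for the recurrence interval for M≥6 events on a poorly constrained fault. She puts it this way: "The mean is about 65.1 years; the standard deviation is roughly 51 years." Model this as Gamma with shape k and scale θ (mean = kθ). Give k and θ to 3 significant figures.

For Gamma(k, scale θ): mean = kθ, variance = kθ², so CV = 1/√k.
CV = SD/mean = 51/65.1 = 0.7834, hence k = 1/CV² = 1.63.
Then θ = mean/k = 65.1/1.63 = 40.

k ≈ 1.63, θ ≈ 40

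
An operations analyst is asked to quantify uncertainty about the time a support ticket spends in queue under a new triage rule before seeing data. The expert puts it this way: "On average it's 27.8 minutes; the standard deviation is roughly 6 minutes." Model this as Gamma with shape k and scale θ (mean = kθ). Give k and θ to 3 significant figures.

k ≈ 21.5, θ ≈ 1.29

For Gamma(k, scale θ): mean = kθ, variance = kθ², so CV = 1/√k.
CV = SD/mean = 6/27.8 = 0.2158, hence k = 1/CV² = 21.5.
Then θ = mean/k = 27.8/21.5 = 1.29.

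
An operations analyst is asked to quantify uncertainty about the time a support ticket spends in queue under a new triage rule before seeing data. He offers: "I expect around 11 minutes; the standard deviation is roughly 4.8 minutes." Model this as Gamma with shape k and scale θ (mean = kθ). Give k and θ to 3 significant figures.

k ≈ 5.25, θ ≈ 2.09

For Gamma(k, scale θ): mean = kθ, variance = kθ², so CV = 1/√k.
CV = SD/mean = 4.8/11 = 0.4364, hence k = 1/CV² = 5.25.
Then θ = mean/k = 11/5.25 = 2.09.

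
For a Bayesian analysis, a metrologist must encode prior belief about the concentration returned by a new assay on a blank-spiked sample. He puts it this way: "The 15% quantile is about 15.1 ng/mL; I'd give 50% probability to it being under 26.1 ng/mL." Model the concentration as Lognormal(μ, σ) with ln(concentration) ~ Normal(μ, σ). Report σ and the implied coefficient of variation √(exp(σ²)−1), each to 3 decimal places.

σ ≈ 0.528, CV ≈ 0.567

If T ~ Lognormal(μ,σ) then ln T ~ Normal(μ,σ), so the p-quantile of ln T is μ + z_p·σ.
ln(15.1) = 2.715 and ln(26.1) = 3.262; z_{0.15} = -1.036, z_{0.5} = 0.
σ = (3.262 − 2.715)/(0 − (-1.036)) = 0.528.
μ = 2.715 − (-1.036)·0.528 = 3.262.
CV = √(exp(σ²)−1) = √(exp(0.2788)−1) = 0.567.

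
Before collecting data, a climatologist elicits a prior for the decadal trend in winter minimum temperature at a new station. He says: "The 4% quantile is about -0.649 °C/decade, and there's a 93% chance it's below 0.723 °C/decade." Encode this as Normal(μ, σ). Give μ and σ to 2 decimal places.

The p-quantile of Normal(μ,σ) is μ + z_p·σ, with z_{0.04} = -1.751 and z_{0.93} = 1.476.
Eliminate σ: μ = (z₂·x₁ − z₁·x₂)/(z₂ − z₁) = (1.476·-0.649 − (-1.751)·0.723)/3.226 = 0.10.
Then σ = (x₂ − x₁)/(z₂ − z₁) = (0.723 − -0.649)/3.226 = 0.43.

μ = 0.10, σ = 0.43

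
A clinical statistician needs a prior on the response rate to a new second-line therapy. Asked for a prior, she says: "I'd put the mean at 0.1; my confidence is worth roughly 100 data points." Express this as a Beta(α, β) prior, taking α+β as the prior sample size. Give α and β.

α = 10, β = 90

Under the effective-sample-size interpretation, Beta(α, β) has prior mean α/(α+β) and prior sample size α+β.
So α+β = 100 and α/(α+β) = 0.1, giving α = 0.1·100 = 10 and β = 100 − 10 = 90.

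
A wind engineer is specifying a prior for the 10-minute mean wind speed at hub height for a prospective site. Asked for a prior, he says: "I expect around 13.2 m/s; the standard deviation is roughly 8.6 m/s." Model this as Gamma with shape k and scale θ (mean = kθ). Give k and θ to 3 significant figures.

k ≈ 2.36, θ ≈ 5.6

For Gamma(k, scale θ): mean = kθ, variance = kθ², so CV = 1/√k.
CV = SD/mean = 8.6/13.2 = 0.6515, hence k = 1/CV² = 2.36.
Then θ = mean/k = 13.2/2.36 = 5.6.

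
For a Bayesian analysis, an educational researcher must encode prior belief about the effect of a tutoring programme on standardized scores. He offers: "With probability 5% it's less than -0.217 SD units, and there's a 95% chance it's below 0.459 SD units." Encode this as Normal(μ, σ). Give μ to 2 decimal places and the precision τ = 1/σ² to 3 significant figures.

The p-quantile of Normal(μ,σ) is μ + z_p·σ, with z_{0.05} = -1.645 and z_{0.95} = 1.645.
Eliminate σ: μ = (z₂·x₁ − z₁·x₂)/(z₂ − z₁) = (1.645·-0.217 − (-1.645)·0.459)/3.29 = 0.12.
Then σ = (x₂ − x₁)/(z₂ − z₁) = (0.459 − -0.217)/3.29 = 0.21.
Precision τ = 1/σ² = 1/0.2055² = 23.7.

μ = 0.12, τ = 23.7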